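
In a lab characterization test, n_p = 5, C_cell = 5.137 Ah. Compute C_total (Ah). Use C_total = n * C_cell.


C_total = 5 * 5.137 = 25.685 Ah

25.685 Ah


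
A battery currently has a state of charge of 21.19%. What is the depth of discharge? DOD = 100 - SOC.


DOD = 100 - SOC = 100 - 21.19 = 78.81%

78.81%


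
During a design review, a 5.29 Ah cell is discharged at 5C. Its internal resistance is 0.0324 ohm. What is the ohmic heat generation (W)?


Step 1: I = C_rate * capacity = 5 * 5.29 = 26.45 A
Step 2: Q = I^2 * R = 26.45^2 * 0.0324 = 699.6 * 0.0324 = 22.67 W

22.67 W


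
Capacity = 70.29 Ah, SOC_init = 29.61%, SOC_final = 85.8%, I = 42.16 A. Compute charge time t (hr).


Step 1: dSOC = 85.8% - 29.61% = 56.19%
Step 2: delta_Ah = 70.29 * 56.19 / 100 = 39.496 Ah
Step 3: t = 39.496 / 42.16 = 0.9368 hr

0.9368 hr


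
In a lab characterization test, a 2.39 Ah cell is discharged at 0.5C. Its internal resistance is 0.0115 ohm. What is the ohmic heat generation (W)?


Step 1: I = C_rate * capacity = 0.5 * 2.39 = 1.195 A
Step 2: Q = I^2 * R = 1.195^2 * 0.0115 = 1.428 * 0.0115 = 0.01642 W

0.01642 W


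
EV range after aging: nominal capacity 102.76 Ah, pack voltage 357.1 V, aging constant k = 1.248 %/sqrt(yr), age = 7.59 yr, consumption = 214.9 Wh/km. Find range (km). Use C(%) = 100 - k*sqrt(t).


Step 1: capacity retention = 100 - 1.248 * sqrt(7.59) = 100 - 1.248 * 2.755 = 96.562%
Step 2: C_now = 102.76 * 96.562/100 = 99.227 Ah
Step 3: E_pack = V * C_now = 357.1 * 99.227 = 35434 Wh
Step 4: range = E_pack / consumption = 35434 / 214.9 = 164.9 km

164.9 km


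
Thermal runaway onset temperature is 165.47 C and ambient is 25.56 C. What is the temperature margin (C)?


Safety margin = 165.47 C - 25.56 C = 139.91 C

139.91 C


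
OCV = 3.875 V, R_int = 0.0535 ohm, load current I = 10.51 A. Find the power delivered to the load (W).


Step 1: V_terminal = OCV - I*R = 3.875 - 10.51 * 0.0535 = 3.3127 V
Step 2: P_out = V_terminal * I = 3.3127 * 10.51 = 34.82 W

34.82 W


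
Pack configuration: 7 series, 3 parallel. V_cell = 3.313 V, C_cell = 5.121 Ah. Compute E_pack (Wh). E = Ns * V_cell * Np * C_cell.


E = Ns * Vcell * Np * Ccell = 7 * 3.313 * 3 * 5.121 = 356.3 Wh

356.3 Wh


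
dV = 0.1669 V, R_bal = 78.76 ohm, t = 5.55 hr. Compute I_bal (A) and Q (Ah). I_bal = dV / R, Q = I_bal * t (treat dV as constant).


I_bal = dV / R = 0.1669 / 78.76 = 0.0021191 A
Q = I_bal * t = 0.0021191 * 5.55 = 0.01176 Ah

I=0.0021191 A, Q=0.01176 Ah


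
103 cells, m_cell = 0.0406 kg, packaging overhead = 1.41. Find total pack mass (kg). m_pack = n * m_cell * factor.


Cell mass sum = 103 * 0.0406 = 4.1818 kg
With overhead 1.41: m_pack = 4.1818 * 1.41 = 5.896 kg

5.896 kg


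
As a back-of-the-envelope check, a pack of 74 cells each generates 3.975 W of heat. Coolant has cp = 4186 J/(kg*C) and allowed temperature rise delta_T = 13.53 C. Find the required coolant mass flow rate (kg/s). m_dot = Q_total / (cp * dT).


Q_total = 74 * 3.975 = 294.15 W
m_dot = Q_total / (cp * dT) = 294.15 / (4186 * 13.53) = 0.005194 kg/s

0.005194 kg/s


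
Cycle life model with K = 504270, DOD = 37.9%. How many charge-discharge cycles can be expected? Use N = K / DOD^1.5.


DOD^1.5 = 233.32
N = K / DOD^1.5 = 504270 / 233.32 = 2161

2161 cycles


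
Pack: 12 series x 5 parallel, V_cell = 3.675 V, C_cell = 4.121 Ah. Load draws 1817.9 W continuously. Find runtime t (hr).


Step 1: E_pack = Ns * V_cell * Np * C_cell = 12 * 3.675 * 5 * 4.121 = 908.68 Wh
Step 2: t = E_pack / P = 908.68 / 1817.9 = 0.4999 hr

0.4999 hr


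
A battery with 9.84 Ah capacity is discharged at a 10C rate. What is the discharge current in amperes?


At 10C: I = 10 * 9.84 Ah = 98.4 A

98.4 A


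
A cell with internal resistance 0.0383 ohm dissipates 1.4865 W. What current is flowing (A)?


I = sqrt(Q / R) = sqrt(1.4865 / 0.0383) = sqrt(38.812) = 6.230 A

6.230 A


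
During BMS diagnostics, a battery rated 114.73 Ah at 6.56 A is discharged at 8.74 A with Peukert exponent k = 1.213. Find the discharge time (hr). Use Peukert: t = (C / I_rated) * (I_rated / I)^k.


t_rated = C / I_rated = 114.73 / 6.56 = 17.489 hr
(I_rated/I)^k = (0.75057)^1.213 = 0.70607
t = t_rated * (I_rated/I)^k = 17.489 * 0.70607 = 12.35 hr

12.35 hr


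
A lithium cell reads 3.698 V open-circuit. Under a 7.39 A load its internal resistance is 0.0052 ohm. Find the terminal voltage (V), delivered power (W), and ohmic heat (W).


Step 1: V_terminal = OCV - I*R = 3.698 - 7.39 * 0.0052 = 3.6596 V
Step 2: P_out = V_terminal * I = 3.6596 * 7.39 = 27.04 W
Step 3: Q = I^2 * R = 7.39^2 * 0.0052 = 0.2840 W

V=3.6596 V, P=27.04 W, Q=0.2840 W


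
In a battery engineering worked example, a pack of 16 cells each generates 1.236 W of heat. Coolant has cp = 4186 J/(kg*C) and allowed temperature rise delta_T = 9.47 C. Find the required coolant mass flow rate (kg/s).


Q_total = 16 * 1.236 = 19.776 W
m_dot = Q_total / (cp * dT) = 19.776 / (4186 * 9.47) = 4.989e-04 kg/s

4.989e-04 kg/s


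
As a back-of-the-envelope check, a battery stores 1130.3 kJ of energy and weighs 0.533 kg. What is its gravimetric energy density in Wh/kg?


Convert: E = 1130.3 kJ = 313.97 Wh
ED = E / m = 313.97 / 0.533 = 589.1 Wh/kg

589.1 Wh/kg


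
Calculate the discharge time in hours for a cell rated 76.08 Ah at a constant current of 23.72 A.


Runtime = 76.08 Ah / 23.72 A = 3.207 hr

3.207 hr


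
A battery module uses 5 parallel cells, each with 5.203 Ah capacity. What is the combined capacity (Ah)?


Parallel capacities add: 5 * 5.203 Ah = 26.015 Ah

26.015 Ah


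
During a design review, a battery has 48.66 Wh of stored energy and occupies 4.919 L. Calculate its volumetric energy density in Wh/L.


ED = E / V = 48.66 / 4.919 = 9.892 Wh/L

9.892 Wh/L


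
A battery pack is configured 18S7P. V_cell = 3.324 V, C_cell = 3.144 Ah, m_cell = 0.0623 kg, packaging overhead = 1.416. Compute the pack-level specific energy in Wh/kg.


Step 1: V_pack = 18 * 3.324 = 59.832 V
Step 2: C_pack = 7 * 3.144 = 22.008 Ah
Step 3: E_pack = V_pack * C_pack = 59.832 * 22.008 = 1316.8 Wh
Step 4: m_pack = 18 * 7 * 0.0623 * 1.416 = 11.115 kg
Step 5: ED = E_pack / m_pack = 1316.8 / 11.115 = 118.5 Wh/kg

118.5 Wh/kg


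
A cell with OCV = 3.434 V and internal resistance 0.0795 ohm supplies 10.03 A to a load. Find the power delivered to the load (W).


Step 1: V_terminal = OCV - I*R = 3.434 - 10.03 * 0.0795 = 2.6366 V
Step 2: P_out = V_terminal * I = 2.6366 * 10.03 = 26.45 W

26.45 W


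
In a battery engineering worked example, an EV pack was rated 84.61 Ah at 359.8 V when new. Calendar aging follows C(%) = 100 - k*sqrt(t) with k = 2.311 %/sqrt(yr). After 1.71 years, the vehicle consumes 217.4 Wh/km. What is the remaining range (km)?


Step 1: capacity retention = 100 - 2.311 * sqrt(1.71) = 100 - 2.311 * 1.3077 = 96.978%
Step 2: C_now = 84.61 * 96.978/100 = 82.053 Ah
Step 3: E_pack = V * C_now = 359.8 * 82.053 = 29523 Wh
Step 4: range = E_pack / consumption = 29523 / 217.4 = 135.8 km

135.8 km


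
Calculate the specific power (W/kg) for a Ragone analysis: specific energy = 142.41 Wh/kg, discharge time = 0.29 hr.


P_specific = E / t = 142.41 / 0.29 = 491.1 W/kg

491.1 W/kg


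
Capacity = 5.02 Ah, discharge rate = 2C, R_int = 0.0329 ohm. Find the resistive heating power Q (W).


Step 1: I = C_rate * capacity = 2 * 5.02 = 10.04 A
Step 2: Q = I^2 * R = 10.04^2 * 0.0329 = 100.8 * 0.0329 = 3.316 W

3.316 W


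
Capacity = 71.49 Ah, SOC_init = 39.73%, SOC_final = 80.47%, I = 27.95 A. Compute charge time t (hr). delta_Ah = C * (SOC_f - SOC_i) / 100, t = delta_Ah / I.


Step 1: dSOC = 80.47% - 39.73% = 40.74%
Step 2: delta_Ah = 71.49 * 40.74 / 100 = 29.125 Ah
Step 3: t = 29.125 / 27.95 = 1.042 hr

1.042 hr


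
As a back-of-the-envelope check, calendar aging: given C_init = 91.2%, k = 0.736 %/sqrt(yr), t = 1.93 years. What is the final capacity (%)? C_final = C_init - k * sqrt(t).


Step 1: sqrt(1.93 yr) = 1.3892
Step 2: drop = 0.736 * 1.3892 = 1.0225
Step 3: C_final = 91.2 - 1.0225 = 90.18%

90.18%


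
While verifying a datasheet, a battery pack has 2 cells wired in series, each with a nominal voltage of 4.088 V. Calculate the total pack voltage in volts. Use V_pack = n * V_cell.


Series voltages add: 2 * 4.088 V = 8.176 V

8.176 V


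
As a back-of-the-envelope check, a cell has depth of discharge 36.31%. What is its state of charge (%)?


SOC = 100 - DOD = 100 - 36.31 = 63.69%

63.69%


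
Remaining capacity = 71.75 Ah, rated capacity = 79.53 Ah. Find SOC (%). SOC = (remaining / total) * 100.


SOC% = 71.75 / 79.53 * 100 = 90.22%

90.22%


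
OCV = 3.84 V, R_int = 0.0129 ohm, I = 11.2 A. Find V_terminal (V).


IR drop = 11.2 * 0.0129 = 0.14448 V
V = 3.84 - 0.14448 = 3.696 V

3.696 V


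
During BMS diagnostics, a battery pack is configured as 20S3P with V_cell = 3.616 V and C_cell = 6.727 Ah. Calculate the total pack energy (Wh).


V_pack = 20 * 3.616 = 72.32 V
C_pack = 3 * 6.727 = 20.181 Ah
E = V_pack * C_pack = 72.32 * 20.181 = 1459 Wh

1459 Wh


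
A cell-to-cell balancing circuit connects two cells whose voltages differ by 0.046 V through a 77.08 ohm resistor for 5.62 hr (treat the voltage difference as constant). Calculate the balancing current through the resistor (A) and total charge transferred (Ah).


First, Ohm's law: I_bal = 0.046 V / 77.08 ohm = 5.9678e-04 A
Then Q = I * t = 5.9678e-04 A * 5.62 hr = 0.003354 Ah

I=5.9678e-04 A, Q=0.003354 Ah


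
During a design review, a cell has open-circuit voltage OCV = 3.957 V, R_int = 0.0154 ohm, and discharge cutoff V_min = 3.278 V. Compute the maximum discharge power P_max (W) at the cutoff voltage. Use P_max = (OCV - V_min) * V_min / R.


dV = OCV - V_min = 0.679 V (so I_max = dV / R)
P_max = dV * V_min / R = 0.679 * 3.278 / 0.0154 = 144.5 W

144.5 W


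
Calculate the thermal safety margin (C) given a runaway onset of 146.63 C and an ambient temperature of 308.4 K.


Convert: T_ambient = 308.4 K = 35.25 C
margin = 146.63 - 35.25 = 111.38 C

111.38 C


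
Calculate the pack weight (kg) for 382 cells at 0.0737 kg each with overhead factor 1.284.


Cell mass sum = 382 * 0.0737 = 28.153 kg
With overhead 1.284: m_pack = 28.153 * 1.284 = 36.15 kg

36.15 kg


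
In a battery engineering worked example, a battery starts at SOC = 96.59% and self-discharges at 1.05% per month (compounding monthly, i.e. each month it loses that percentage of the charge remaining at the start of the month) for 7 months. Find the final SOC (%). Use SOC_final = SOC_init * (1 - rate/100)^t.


decay = (1 - 1.05/100)^7 = 0.92878
SOC_final = 96.59 * 0.92878 = 89.71%

89.71%


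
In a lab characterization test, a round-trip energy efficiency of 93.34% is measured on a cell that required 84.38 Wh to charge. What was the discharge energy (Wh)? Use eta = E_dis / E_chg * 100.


E_dis = eta/100 * E_chg = 93.34/100 * 84.38 = 78.76 Wh

78.76 Wh


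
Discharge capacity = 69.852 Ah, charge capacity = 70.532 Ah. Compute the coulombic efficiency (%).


eta_c = Q_dis / Q_chg * 100 = 69.852 / 70.532 * 100 = 99.04%

99.04%


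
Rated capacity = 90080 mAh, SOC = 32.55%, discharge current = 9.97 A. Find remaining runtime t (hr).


Convert: C_total = 90080 mAh = 90.08 Ah
Step 1: remaining = SOC/100 * C_total = 32.55/100 * 90.08 = 29.321 Ah
Step 2: t = remaining / I = 29.321 / 9.97 = 2.941 hr

2.941 hr


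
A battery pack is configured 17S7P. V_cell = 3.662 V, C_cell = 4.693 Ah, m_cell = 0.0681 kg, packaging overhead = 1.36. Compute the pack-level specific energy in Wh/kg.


Step 1: V_pack = 17 * 3.662 = 62.254 V
Step 2: C_pack = 7 * 4.693 = 32.851 Ah
Step 3: E_pack = V_pack * C_pack = 62.254 * 32.851 = 2045.1 Wh
Step 4: m_pack = 17 * 7 * 0.0681 * 1.36 = 11.021 kg
Step 5: ED = E_pack / m_pack = 2045.1 / 11.021 = 185.6 Wh/kg

185.6 Wh/kg


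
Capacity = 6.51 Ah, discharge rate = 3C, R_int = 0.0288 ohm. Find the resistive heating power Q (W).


Step 1: I = C_rate * capacity = 3 * 6.51 = 19.53 A
Step 2: Q = I^2 * R = 19.53^2 * 0.0288 = 381.42 * 0.0288 = 10.98 W

10.98 W


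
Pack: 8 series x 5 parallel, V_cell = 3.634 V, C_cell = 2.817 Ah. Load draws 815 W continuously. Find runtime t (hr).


Step 1: E_pack = Ns * V_cell * Np * C_cell = 8 * 3.634 * 5 * 2.817 = 409.48 Wh
Step 2: t = E_pack / P = 409.48 / 815 = 0.5024 hr

0.5024 hr


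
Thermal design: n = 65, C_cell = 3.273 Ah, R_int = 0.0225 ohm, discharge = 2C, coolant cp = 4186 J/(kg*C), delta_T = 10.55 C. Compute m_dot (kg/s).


Step 1: I = 2 * 3.273 = 6.546 A
Step 2: Q_cell = I^2 * R = 6.546^2 * 0.0225 = 0.96413 W
Step 3: Q_total = 65 * 0.96413 = 62.668 W
Step 4: m_dot = Q_total / (cp * dT) = 62.668 / (4186 * 10.55) = 0.001419 kg/s

0.001419 kg/s


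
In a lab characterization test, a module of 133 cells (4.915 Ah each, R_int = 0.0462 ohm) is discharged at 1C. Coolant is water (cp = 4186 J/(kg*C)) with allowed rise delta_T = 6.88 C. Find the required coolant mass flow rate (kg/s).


Step 1: I = 1 * 4.915 = 4.915 A
Step 2: Q_cell = I^2 * R = 4.915^2 * 0.0462 = 1.1161 W
Step 3: Q_total = 133 * 1.1161 = 148.44 W
Step 4: m_dot = Q_total / (cp * dT) = 148.44 / (4186 * 6.88) = 0.005154 kg/s

0.005154 kg/s


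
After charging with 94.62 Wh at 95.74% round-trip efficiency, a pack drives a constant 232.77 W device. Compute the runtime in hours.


Step 1: E_discharge = eta/100 * E_charge = 95.74/100 * 94.62 = 90.589 Wh
Step 2: t = E_discharge / P = 90.589 / 232.77 = 0.3892 hr

0.3892 hr


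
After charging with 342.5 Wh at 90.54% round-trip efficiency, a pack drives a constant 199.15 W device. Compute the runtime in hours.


Step 1: E_discharge = eta/100 * E_charge = 90.54/100 * 342.5 = 310.1 Wh
Step 2: t = E_discharge / P = 310.1 / 199.15 = 1.557 hr

1.557 hr


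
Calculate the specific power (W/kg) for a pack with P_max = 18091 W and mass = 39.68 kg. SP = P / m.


SP = P / m = 18091 / 39.68 = 455.9 W/kg

455.9 W/kg


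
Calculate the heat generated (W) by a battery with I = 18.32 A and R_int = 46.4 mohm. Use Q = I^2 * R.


Convert: R = 46.4 mohm = 0.0464 ohm
I^2 = 335.62
Q = 335.62 * 0.0464 = 15.57 W

15.57 W


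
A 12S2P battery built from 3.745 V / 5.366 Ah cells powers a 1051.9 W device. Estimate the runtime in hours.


Step 1: E_pack = Ns * V_cell * Np * C_cell = 12 * 3.745 * 2 * 5.366 = 482.3 Wh
Step 2: t = E_pack / P = 482.3 / 1051.9 = 0.4585 hr

0.4585 hr


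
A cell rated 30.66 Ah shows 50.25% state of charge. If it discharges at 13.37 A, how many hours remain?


Step 1: remaining = SOC/100 * C_total = 50.25/100 * 30.66 = 15.407 Ah
Step 2: t = remaining / I = 15.407 / 13.37 = 1.152 hr

1.152 hr


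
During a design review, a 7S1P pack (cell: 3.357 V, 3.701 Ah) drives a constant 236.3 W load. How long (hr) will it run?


Step 1: E_pack = Ns * V_cell * Np * C_cell = 7 * 3.357 * 1 * 3.701 = 86.97 Wh
Step 2: t = E_pack / P = 86.97 / 236.3 = 0.3680 hr

0.3680 hr


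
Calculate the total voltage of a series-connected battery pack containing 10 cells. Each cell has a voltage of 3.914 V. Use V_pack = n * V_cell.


Series voltages add: 10 * 3.914 V = 39.14 V

39.14 V


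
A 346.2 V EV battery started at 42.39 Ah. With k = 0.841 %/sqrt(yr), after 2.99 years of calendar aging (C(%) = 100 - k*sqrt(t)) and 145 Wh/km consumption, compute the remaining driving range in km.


Step 1: capacity retention = 100 - 0.841 * sqrt(2.99) = 100 - 0.841 * 1.7292 = 98.546%
Step 2: C_now = 42.39 * 98.546/100 = 41.774 Ah
Step 3: E_pack = V * C_now = 346.2 * 41.774 = 14462 Wh
Step 4: range = E_pack / consumption = 14462 / 145 = 99.74 km

99.74 km


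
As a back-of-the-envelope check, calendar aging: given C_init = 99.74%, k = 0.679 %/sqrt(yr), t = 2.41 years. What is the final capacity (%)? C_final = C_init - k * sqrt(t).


sqrt(t) = sqrt(2.41) = 1.5524
C_final = 99.74 - 0.679 * 1.5524 = 98.69%

98.69%


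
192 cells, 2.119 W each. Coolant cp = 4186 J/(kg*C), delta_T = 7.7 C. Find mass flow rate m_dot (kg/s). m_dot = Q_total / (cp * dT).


Q_total = 192 * 2.119 = 406.85 W
m_dot = Q_total / (cp * dT) = 406.85 / (4186 * 7.7) = 0.01262 kg/s

0.01262 kg/s


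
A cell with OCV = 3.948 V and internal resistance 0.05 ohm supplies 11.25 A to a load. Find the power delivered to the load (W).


Step 1: V_terminal = OCV - I*R = 3.948 - 11.25 * 0.05 = 3.3855 V
Step 2: P_out = V_terminal * I = 3.3855 * 11.25 = 38.09 W

38.09 W


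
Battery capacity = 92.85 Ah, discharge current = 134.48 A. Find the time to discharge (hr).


t = capacity / current = 92.85 / 134.48 = 0.6904 hr

0.6904 hr


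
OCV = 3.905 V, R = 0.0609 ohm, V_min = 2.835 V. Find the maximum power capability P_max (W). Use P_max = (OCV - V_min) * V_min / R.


dV = OCV - V_min = 1.07 V (so I_max = dV / R)
P_max = dV * V_min / R = 1.07 * 2.835 / 0.0609 = 49.81 W

49.81 W


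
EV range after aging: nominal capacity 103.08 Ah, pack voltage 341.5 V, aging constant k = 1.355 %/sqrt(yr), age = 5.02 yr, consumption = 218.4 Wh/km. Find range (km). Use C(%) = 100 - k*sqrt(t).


Step 1: capacity retention = 100 - 1.355 * sqrt(5.02) = 100 - 1.355 * 2.2405 = 96.964%
Step 2: C_now = 103.08 * 96.964/100 = 99.95 Ah
Step 3: E_pack = V * C_now = 341.5 * 99.95 = 34133 Wh
Step 4: range = E_pack / consumption = 34133 / 218.4 = 156.3 km

156.3 km


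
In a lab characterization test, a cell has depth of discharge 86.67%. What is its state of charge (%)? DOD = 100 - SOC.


SOC = 100 - DOD = 100 - 86.67 = 13.33%

13.33%


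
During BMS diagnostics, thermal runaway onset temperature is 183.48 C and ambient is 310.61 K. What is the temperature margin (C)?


Convert: T_ambient = 310.61 K = 37.46 C
margin = 183.48 - 37.46 = 146.02 C

146.02 C


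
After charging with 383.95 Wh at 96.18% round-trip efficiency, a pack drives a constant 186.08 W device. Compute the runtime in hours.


Step 1: E_discharge = eta/100 * E_charge = 96.18/100 * 383.95 = 369.28 Wh
Step 2: t = E_discharge / P = 369.28 / 186.08 = 1.985 hr

1.985 hr


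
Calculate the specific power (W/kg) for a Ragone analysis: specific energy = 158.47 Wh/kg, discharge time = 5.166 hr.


P_specific = E / t = 158.47 / 5.166 = 30.68 W/kg

30.68 W/kg


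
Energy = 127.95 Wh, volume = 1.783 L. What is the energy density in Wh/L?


ED = E / V = 127.95 / 1.783 = 71.76 Wh/L

71.76 Wh/L


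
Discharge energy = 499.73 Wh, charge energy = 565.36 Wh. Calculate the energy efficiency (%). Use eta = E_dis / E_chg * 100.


Round-trip efficiency = 499.73/565.36 * 100% = 88.39%

88.39%


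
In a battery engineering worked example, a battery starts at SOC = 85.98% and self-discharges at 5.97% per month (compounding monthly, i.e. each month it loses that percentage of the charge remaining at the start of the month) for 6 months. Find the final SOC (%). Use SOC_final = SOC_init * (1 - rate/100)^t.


Monthly retention factor = 1 - 5.97/100 = 0.9403
Over 6 months: factor^6 = 0.69119
SOC_final = 85.98 * 0.69119 = 59.43%

59.43%


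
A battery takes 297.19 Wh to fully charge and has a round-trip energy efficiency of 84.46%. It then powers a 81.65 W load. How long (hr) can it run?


Step 1: E_discharge = eta/100 * E_charge = 84.46/100 * 297.19 = 251.01 Wh
Step 2: t = E_discharge / P = 251.01 / 81.65 = 3.074 hr

3.074 hr


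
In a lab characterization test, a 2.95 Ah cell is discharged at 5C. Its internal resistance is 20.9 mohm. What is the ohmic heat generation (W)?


Convert: R = 20.9 mohm = 0.0209 ohm
Step 1: I = C_rate * capacity = 5 * 2.95 = 14.75 A
Step 2: Q = I^2 * R = 14.75^2 * 0.0209 = 217.56 * 0.0209 = 4.547 W

4.547 W


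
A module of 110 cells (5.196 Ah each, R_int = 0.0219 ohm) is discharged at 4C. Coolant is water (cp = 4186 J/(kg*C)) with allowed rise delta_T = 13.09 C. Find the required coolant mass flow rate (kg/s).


Step 1: I = 4 * 5.196 = 20.784 A
Step 2: Q_cell = I^2 * R = 20.784^2 * 0.0219 = 9.4602 W
Step 3: Q_total = 110 * 9.4602 = 1040.6 W
Step 4: m_dot = Q_total / (cp * dT) = 1040.6 / (4186 * 13.09) = 0.01899 kg/s

0.01899 kg/s


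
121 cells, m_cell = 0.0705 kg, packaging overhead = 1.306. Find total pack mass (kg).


Cell mass sum = 121 * 0.0705 = 8.5305 kg
With overhead 1.306: m_pack = 8.5305 * 1.306 = 11.14 kg

11.14 kg


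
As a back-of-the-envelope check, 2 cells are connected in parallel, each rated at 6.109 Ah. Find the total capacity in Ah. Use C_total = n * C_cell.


Parallel capacities add: 2 * 6.109 Ah = 12.218 Ah

12.218 Ah


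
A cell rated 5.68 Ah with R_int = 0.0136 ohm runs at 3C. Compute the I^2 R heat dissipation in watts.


Step 1: I = C_rate * capacity = 3 * 5.68 = 17.04 A
Step 2: Q = I^2 * R = 17.04^2 * 0.0136 = 290.36 * 0.0136 = 3.949 W

3.949 W


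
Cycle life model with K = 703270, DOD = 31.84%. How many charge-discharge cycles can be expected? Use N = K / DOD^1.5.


Step 1: DOD^1.5 = 31.84^1.5 = 179.66
Step 2: N = 703270 / 179.66 = 3914 cycles

3914 cycles


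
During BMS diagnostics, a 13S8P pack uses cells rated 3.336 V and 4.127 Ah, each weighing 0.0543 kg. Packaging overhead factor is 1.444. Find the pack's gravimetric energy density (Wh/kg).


Step 1: V_pack = 13 * 3.336 = 43.368 V
Step 2: C_pack = 8 * 4.127 = 33.016 Ah
Step 3: E_pack = V_pack * C_pack = 43.368 * 33.016 = 1431.8 Wh
Step 4: m_pack = 13 * 8 * 0.0543 * 1.444 = 8.1546 kg
Step 5: ED = E_pack / m_pack = 1431.8 / 8.1546 = 175.6 Wh/kg

175.6 Wh/kg


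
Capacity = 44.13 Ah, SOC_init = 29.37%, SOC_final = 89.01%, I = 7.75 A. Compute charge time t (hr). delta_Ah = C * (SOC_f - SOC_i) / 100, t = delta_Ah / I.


Step 1: dSOC = 89.01% - 29.37% = 59.64%
Step 2: delta_Ah = 44.13 * 59.64 / 100 = 26.319 Ah
Step 3: t = 26.319 / 7.75 = 3.396 hr

3.396 hr


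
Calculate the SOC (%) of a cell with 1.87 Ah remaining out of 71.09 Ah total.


SOC% = 1.87 / 71.09 * 100 = 2.630%

2.630%


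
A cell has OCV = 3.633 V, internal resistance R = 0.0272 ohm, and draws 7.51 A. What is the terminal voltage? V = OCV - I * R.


V = OCV - I*R = 3.633 - 7.51 * 0.0272 = 3.429 V

3.429 V


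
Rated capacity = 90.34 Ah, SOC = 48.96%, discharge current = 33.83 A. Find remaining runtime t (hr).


Step 1: remaining = SOC/100 * C_total = 48.96/100 * 90.34 = 44.23 Ah
Step 2: t = remaining / I = 44.23 / 33.83 = 1.307 hr

1.307 hr


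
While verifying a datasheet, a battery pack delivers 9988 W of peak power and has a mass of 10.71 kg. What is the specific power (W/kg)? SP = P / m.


SP = P / m = 9988 / 10.71 = 932.6 W/kg

932.6 W/kg


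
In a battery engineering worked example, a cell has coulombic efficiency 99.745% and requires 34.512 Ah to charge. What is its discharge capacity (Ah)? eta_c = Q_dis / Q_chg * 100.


Q_dis = eta/100 * Q_chg = 99.745/100 * 34.512 = 34.42 Ah

34.42 Ah


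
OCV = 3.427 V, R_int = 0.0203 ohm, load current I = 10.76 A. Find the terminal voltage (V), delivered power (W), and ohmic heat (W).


Step 1: V_terminal = OCV - I*R = 3.427 - 10.76 * 0.0203 = 3.2086 V
Step 2: P_out = V_terminal * I = 3.2086 * 10.76 = 34.52 W
Step 3: Q = I^2 * R = 10.76^2 * 0.0203 = 2.350 W

V=3.2086 V, P=34.52 W, Q=2.350 W


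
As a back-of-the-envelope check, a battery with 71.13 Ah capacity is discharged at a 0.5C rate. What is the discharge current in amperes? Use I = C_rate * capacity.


At 0.5C: I = 0.5 * 71.13 Ah = 35.565 A

35.565 A


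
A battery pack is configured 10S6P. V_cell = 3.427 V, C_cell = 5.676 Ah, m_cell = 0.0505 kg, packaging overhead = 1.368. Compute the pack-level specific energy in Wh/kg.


Step 1: V_pack = 10 * 3.427 = 34.27 V
Step 2: C_pack = 6 * 5.676 = 34.056 Ah
Step 3: E_pack = V_pack * C_pack = 34.27 * 34.056 = 1167.1 Wh
Step 4: m_pack = 10 * 6 * 0.0505 * 1.368 = 4.145 kg
Step 5: ED = E_pack / m_pack = 1167.1 / 4.145 = 281.6 Wh/kg

281.6 Wh/kg


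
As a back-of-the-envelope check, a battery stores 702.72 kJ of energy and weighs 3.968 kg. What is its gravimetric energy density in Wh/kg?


Convert: E = 702.72 kJ = 195.2 Wh
ED = E / m = 195.2 / 3.968 = 49.19 Wh/kg

49.19 Wh/kg


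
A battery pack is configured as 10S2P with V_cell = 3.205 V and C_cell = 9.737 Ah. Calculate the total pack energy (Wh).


V_pack = 10 * 3.205 = 32.05 V
C_pack = 2 * 9.737 = 19.474 Ah
E = V_pack * C_pack = 32.05 * 19.474 = 624.1 Wh

624.1 Wh


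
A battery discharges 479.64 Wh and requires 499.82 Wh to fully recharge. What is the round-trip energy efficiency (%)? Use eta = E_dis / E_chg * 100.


Round-trip efficiency = 479.64/499.82 * 100% = 95.96%

95.96%


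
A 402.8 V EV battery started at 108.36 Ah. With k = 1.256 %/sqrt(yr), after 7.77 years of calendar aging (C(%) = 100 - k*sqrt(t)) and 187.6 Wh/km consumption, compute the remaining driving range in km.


Step 1: capacity retention = 100 - 1.256 * sqrt(7.77) = 100 - 1.256 * 2.7875 = 96.499%
Step 2: C_now = 108.36 * 96.499/100 = 104.57 Ah
Step 3: E_pack = V * C_now = 402.8 * 104.57 = 42121 Wh
Step 4: range = E_pack / consumption = 42121 / 187.6 = 224.5 km

224.5 km


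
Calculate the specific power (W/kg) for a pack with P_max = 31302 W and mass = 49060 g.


Convert: m = 49060 g = 49.06 kg
SP = P / m = 31302 / 49.06 = 638.0 W/kg

638.0 W/kg


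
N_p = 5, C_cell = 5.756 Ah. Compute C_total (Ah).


C_total = 5 * 5.756 = 28.78 Ah

28.78 Ah


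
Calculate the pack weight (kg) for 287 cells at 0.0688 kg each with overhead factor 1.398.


m_pack = n * m_cell * overhead = 287 * 0.0688 * 1.398 = 27.60 kg

27.60 kg


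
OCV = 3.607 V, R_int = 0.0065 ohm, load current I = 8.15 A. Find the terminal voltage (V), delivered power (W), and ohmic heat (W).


Step 1: V_terminal = OCV - I*R = 3.607 - 8.15 * 0.0065 = 3.554 V
Step 2: P_out = V_terminal * I = 3.554 * 8.15 = 28.97 W
Step 3: Q = I^2 * R = 8.15^2 * 0.0065 = 0.4317 W

V=3.554 V, P=28.97 W, Q=0.4317 W


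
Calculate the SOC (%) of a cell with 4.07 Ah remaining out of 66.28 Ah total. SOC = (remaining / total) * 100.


SOC% = 4.07 / 66.28 * 100 = 6.141%

6.141%


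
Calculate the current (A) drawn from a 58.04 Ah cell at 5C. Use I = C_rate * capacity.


I = C_rate * capacity = 5 * 58.04 = 290.2 A

290.2 A


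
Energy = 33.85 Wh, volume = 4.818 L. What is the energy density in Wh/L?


Volumetric ED = 33.85 Wh / 4.818 L = 7.026 Wh/L

7.026 Wh/L


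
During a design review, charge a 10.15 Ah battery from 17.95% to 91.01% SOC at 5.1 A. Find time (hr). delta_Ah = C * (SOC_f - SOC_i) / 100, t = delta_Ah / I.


delta_Ah = 10.15 * (91.01 - 17.95) / 100 = 7.4156 Ah
t = delta_Ah / I = 7.4156 / 5.1 = 1.454 hr

1.454 hr


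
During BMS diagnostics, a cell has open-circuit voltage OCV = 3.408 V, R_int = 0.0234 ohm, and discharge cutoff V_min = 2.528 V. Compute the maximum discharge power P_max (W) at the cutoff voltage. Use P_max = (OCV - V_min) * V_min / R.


P_max = (OCV - V_min) * V_min / R = (3.408 - 2.528) * 2.528 / 0.0234 = 0.88 * 2.528 / 0.0234 = 95.07 W

95.07 W


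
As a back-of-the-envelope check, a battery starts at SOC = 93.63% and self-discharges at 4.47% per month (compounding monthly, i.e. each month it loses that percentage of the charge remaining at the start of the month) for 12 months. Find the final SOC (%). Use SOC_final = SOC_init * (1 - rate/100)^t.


Monthly retention factor = 1 - 4.47/100 = 0.9553
Over 12 months: factor^12 = 0.57767
SOC_final = 93.63 * 0.57767 = 54.09%

54.09%


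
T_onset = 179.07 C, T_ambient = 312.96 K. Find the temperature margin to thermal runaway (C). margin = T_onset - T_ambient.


Convert: T_ambient = 312.96 K = 39.81 C
margin = 179.07 - 39.81 = 139.26 C

139.26 C


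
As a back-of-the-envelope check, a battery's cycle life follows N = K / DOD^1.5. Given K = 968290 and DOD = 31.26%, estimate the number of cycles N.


DOD^1.5 = 174.78
N = K / DOD^1.5 = 968290 / 174.78 = 5540

5540 cycles


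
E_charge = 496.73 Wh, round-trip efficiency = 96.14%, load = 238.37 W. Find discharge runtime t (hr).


Step 1: E_discharge = eta/100 * E_charge = 96.14/100 * 496.73 = 477.56 Wh
Step 2: t = E_discharge / P = 477.56 / 238.37 = 2.003 hr

2.003 hr


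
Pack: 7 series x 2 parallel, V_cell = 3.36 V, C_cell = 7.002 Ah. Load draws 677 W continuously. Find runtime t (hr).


Step 1: E_pack = Ns * V_cell * Np * C_cell = 7 * 3.36 * 2 * 7.002 = 329.37 Wh
Step 2: t = E_pack / P = 329.37 / 677 = 0.4865 hr

0.4865 hr


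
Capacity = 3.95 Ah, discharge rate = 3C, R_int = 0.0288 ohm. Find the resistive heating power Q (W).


Step 1: I = C_rate * capacity = 3 * 3.95 = 11.85 A
Step 2: Q = I^2 * R = 11.85^2 * 0.0288 = 140.42 * 0.0288 = 4.044 W

4.044 W


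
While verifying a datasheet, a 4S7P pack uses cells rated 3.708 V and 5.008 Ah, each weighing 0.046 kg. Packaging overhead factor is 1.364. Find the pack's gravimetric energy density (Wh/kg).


Step 1: V_pack = 4 * 3.708 = 14.832 V
Step 2: C_pack = 7 * 5.008 = 35.056 Ah
Step 3: E_pack = V_pack * C_pack = 14.832 * 35.056 = 519.95 Wh
Step 4: m_pack = 4 * 7 * 0.046 * 1.364 = 1.7568 kg
Step 5: ED = E_pack / m_pack = 519.95 / 1.7568 = 296.0 Wh/kg

296.0 Wh/kg


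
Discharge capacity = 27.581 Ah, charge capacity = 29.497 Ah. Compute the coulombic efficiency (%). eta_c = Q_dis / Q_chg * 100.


eta_c = Q_dis / Q_chg * 100 = 27.581 / 29.497 * 100 = 93.50%

93.50%


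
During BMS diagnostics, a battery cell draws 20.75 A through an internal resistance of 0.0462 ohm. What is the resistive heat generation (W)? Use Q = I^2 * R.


Q = I^2 * R = 20.75^2 * 0.0462 = 19.89 W

19.89 W


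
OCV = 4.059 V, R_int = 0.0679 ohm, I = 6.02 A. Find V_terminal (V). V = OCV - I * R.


V = OCV - I*R = 4.059 - 6.02 * 0.0679 = 3.650 V

3.650 V


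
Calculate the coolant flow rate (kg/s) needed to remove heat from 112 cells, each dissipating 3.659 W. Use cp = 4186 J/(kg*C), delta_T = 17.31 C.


Q_total = 112 * 3.659 = 409.81 W
m_dot = Q_total / (cp * dT) = 409.81 / (4186 * 17.31) = 0.005656 kg/s

0.005656 kg/s


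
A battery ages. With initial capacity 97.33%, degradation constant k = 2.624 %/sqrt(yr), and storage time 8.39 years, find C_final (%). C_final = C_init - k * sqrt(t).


sqrt(t) = sqrt(8.39) = 2.8965
C_final = 97.33 - 2.624 * 2.8965 = 89.73%

89.73%


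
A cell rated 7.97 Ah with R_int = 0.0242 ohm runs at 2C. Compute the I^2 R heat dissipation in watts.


Step 1: I = C_rate * capacity = 2 * 7.97 = 15.94 A
Step 2: Q = I^2 * R = 15.94^2 * 0.0242 = 254.08 * 0.0242 = 6.149 W

6.149 W


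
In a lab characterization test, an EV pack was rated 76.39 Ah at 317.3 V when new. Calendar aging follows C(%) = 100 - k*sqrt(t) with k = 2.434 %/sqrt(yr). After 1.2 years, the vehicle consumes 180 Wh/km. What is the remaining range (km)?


Step 1: capacity retention = 100 - 2.434 * sqrt(1.2) = 100 - 2.434 * 1.0954 = 97.334%
Step 2: C_now = 76.39 * 97.334/100 = 74.353 Ah
Step 3: E_pack = V * C_now = 317.3 * 74.353 = 23592 Wh
Step 4: range = E_pack / consumption = 23592 / 180 = 131.1 km

131.1 km


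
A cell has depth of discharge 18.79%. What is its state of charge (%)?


SOC = 100 - DOD = 100 - 18.79 = 81.21%

81.21%


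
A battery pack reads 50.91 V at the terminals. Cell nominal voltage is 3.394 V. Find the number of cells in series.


n = V_pack / V_cell = 50.91 / 3.394 = 15

15


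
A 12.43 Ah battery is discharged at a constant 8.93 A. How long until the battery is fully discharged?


t = capacity / current = 12.43 / 8.93 = 1.392 hr

1.392 hr


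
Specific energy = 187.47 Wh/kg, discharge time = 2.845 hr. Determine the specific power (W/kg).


P_specific = E / t = 187.47 / 2.845 = 65.89 W/kg

65.89 W/kg


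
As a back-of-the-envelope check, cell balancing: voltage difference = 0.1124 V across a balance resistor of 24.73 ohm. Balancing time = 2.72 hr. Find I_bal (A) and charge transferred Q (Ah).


I_bal = dV / R = 0.1124 / 24.73 = 0.0045451 A
Q = I_bal * t = 0.0045451 * 2.72 = 0.01236 Ah

I=0.0045451 A, Q=0.01236 Ah


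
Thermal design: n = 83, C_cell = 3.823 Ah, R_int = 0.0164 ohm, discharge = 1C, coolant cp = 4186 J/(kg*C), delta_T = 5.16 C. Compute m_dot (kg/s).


Step 1: I = 1 * 3.823 = 3.823 A
Step 2: Q_cell = I^2 * R = 3.823^2 * 0.0164 = 0.23969 W
Step 3: Q_total = 83 * 0.23969 = 19.894 W
Step 4: m_dot = Q_total / (cp * dT) = 19.894 / (4186 * 5.16) = 9.210e-04 kg/s

9.210e-04 kg/s


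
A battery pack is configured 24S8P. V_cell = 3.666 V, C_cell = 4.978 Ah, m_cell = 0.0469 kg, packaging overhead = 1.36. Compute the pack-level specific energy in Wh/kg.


Step 1: V_pack = 24 * 3.666 = 87.984 V
Step 2: C_pack = 8 * 4.978 = 39.824 Ah
Step 3: E_pack = V_pack * C_pack = 87.984 * 39.824 = 3503.9 Wh
Step 4: m_pack = 24 * 8 * 0.0469 * 1.36 = 12.247 kg
Step 5: ED = E_pack / m_pack = 3503.9 / 12.247 = 286.1 Wh/kg

286.1 Wh/kg


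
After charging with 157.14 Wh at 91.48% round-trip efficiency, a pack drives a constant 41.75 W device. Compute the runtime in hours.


Step 1: E_discharge = eta/100 * E_charge = 91.48/100 * 157.14 = 143.75 Wh
Step 2: t = E_discharge / P = 143.75 / 41.75 = 3.443 hr

3.443 hr


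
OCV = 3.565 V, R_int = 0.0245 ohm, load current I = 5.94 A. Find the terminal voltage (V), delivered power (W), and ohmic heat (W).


Step 1: V_terminal = OCV - I*R = 3.565 - 5.94 * 0.0245 = 3.4195 V
Step 2: P_out = V_terminal * I = 3.4195 * 5.94 = 20.31 W
Step 3: Q = I^2 * R = 5.94^2 * 0.0245 = 0.8644 W

V=3.4195 V, P=20.31 W, Q=0.8644 W


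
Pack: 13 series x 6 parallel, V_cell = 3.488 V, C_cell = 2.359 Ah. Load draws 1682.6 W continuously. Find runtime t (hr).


Step 1: E_pack = Ns * V_cell * Np * C_cell = 13 * 3.488 * 6 * 2.359 = 641.8 Wh
Step 2: t = E_pack / P = 641.8 / 1682.6 = 0.3814 hr

0.3814 hr


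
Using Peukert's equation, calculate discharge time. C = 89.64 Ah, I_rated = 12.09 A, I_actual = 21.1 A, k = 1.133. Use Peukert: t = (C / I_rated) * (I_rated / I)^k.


Step 1: t_rated = C / I_rated = 89.64 / 12.09 = 7.4144 hr
Step 2: ratio = 12.09 / 21.1 = 0.57299
Step 3: ratio^k = 0.57299^1.133 = 0.53208
Step 4: t = t_rated * ratio^k = 7.4144 * 0.53208 = 3.945 hr

3.945 hr


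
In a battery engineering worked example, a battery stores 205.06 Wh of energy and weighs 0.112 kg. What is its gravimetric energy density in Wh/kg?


ED = E / m = 205.06 / 0.112 = 1831 Wh/kg

1831 Wh/kg


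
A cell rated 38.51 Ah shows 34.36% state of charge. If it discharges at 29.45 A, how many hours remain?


Step 1: remaining = SOC/100 * C_total = 34.36/100 * 38.51 = 13.232 Ah
Step 2: t = remaining / I = 13.232 / 29.45 = 0.4493 hr

0.4493 hr


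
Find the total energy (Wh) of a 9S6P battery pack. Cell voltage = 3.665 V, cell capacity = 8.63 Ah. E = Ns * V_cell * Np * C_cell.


E = Ns * Vcell * Np * Ccell = 9 * 3.665 * 6 * 8.63 = 1708 Wh

1708 Wh


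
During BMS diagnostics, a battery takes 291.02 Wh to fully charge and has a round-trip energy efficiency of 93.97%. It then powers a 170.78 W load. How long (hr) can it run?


Step 1: E_discharge = eta/100 * E_charge = 93.97/100 * 291.02 = 273.47 Wh
Step 2: t = E_discharge / P = 273.47 / 170.78 = 1.601 hr

1.601 hr


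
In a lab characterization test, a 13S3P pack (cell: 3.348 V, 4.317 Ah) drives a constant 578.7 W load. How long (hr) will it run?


Step 1: E_pack = Ns * V_cell * Np * C_cell = 13 * 3.348 * 3 * 4.317 = 563.68 Wh
Step 2: t = E_pack / P = 563.68 / 578.7 = 0.9740 hr

0.9740 hr


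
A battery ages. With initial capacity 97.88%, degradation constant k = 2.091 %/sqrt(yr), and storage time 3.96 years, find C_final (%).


sqrt(t) = sqrt(3.96) = 1.99
C_final = 97.88 - 2.091 * 1.99 = 93.72%

93.72%


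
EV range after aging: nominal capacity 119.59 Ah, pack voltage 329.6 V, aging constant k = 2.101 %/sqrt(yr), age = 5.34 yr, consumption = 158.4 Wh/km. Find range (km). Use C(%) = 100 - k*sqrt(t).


Step 1: capacity retention = 100 - 2.101 * sqrt(5.34) = 100 - 2.101 * 2.3108 = 95.145%
Step 2: C_now = 119.59 * 95.145/100 = 113.78 Ah
Step 3: E_pack = V * C_now = 329.6 * 113.78 = 37502 Wh
Step 4: range = E_pack / consumption = 37502 / 158.4 = 236.8 km

236.8 km


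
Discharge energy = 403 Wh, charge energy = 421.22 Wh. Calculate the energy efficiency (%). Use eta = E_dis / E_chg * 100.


eta_e = E_dis / E_chg * 100 = 403 / 421.22 * 100 = 95.67%

95.67%


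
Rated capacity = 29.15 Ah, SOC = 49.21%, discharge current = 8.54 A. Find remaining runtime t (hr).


Step 1: remaining = SOC/100 * C_total = 49.21/100 * 29.15 = 14.345 Ah
Step 2: t = remaining / I = 14.345 / 8.54 = 1.680 hr

1.680 hr


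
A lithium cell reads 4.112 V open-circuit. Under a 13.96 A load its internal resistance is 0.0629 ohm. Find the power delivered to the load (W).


Step 1: V_terminal = OCV - I*R = 4.112 - 13.96 * 0.0629 = 3.2339 V
Step 2: P_out = V_terminal * I = 3.2339 * 13.96 = 45.15 W

45.15 W


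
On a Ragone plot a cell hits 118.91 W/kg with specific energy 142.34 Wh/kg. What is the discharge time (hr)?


t = E / P = 142.34 / 118.91 = 1.197 hr

1.197 hr


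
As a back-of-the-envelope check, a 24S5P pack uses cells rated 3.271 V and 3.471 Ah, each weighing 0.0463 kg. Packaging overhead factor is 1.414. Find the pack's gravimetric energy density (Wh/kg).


Step 1: V_pack = 24 * 3.271 = 78.504 V
Step 2: C_pack = 5 * 3.471 = 17.355 Ah
Step 3: E_pack = V_pack * C_pack = 78.504 * 17.355 = 1362.4 Wh
Step 4: m_pack = 24 * 5 * 0.0463 * 1.414 = 7.8562 kg
Step 5: ED = E_pack / m_pack = 1362.4 / 7.8562 = 173.4 Wh/kg

173.4 Wh/kg


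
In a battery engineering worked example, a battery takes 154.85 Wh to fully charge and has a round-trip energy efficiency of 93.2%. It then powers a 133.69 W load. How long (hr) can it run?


Step 1: E_discharge = eta/100 * E_charge = 93.2/100 * 154.85 = 144.32 Wh
Step 2: t = E_discharge / P = 144.32 / 133.69 = 1.080 hr

1.080 hr


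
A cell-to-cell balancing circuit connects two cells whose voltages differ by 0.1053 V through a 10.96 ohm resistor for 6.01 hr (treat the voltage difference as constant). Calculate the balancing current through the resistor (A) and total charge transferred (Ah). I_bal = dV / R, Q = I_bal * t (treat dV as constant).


I_bal = dV / R = 0.1053 / 10.96 = 0.0096077 A
Q = I_bal * t = 0.0096077 * 6.01 = 0.05774 Ah

I=0.0096077 A, Q=0.05774 Ah


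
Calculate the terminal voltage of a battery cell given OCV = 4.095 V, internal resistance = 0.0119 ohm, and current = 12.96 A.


V = OCV - I*R = 4.095 - 12.96 * 0.0119 = 3.941 V

3.941 V


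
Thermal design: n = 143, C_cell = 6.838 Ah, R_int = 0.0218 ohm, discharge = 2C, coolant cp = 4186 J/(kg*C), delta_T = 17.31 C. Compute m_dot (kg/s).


Step 1: I = 2 * 6.838 = 13.676 A
Step 2: Q_cell = I^2 * R = 13.676^2 * 0.0218 = 4.0773 W
Step 3: Q_total = 143 * 4.0773 = 583.05 W
Step 4: m_dot = Q_total / (cp * dT) = 583.05 / (4186 * 17.31) = 0.008047 kg/s

0.008047 kg/s


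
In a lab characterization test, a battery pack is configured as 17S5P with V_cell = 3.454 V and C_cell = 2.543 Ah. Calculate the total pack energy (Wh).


V_pack = 17 * 3.454 = 58.718 V
C_pack = 5 * 2.543 = 12.715 Ah
E = V_pack * C_pack = 58.718 * 12.715 = 746.6 Wh

746.6 Wh


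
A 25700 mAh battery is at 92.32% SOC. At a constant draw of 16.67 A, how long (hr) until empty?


Convert: C_total = 25700 mAh = 25.7 Ah
Step 1: remaining = SOC/100 * C_total = 92.32/100 * 25.7 = 23.726 Ah
Step 2: t = remaining / I = 23.726 / 16.67 = 1.423 hr

1.423 hr


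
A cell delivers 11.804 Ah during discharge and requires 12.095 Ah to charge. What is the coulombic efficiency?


Coulombic efficiency = 11.804/12.095 * 100% = 97.59%

97.59%


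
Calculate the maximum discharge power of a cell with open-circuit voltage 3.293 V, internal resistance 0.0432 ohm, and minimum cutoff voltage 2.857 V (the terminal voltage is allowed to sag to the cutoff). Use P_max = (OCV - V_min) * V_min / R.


P_max = (OCV - V_min) * V_min / R = (3.293 - 2.857) * 2.857 / 0.0432 = 0.436 * 2.857 / 0.0432 = 28.83 W

28.83 W
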